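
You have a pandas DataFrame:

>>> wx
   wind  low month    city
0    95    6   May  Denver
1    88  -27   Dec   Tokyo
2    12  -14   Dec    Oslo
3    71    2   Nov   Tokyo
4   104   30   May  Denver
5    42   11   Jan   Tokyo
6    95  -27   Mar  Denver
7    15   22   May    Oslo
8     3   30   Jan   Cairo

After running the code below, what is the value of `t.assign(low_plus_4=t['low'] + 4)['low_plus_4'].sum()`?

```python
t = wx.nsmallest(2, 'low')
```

take 2 rows with smallest low:
   wind  low month    city
1    88  -27   Dec   Tokyo
6    95  -27   Mar  Denver
add column low_plus_4 = t['low'] + 4:
   wind  low month    city  low_plus_4
1    88  -27   Dec   Tokyo         -23
6    95  -27   Mar  Denver         -23
sum of column 'low_plus_4' → -46

-46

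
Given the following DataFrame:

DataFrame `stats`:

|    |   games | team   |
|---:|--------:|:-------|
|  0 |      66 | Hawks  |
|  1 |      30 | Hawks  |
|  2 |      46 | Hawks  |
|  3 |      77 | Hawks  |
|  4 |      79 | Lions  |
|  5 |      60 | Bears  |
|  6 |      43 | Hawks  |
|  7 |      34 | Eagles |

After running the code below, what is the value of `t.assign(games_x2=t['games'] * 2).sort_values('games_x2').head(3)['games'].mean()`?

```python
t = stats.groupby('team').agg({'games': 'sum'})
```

57.6666666667

group by team, sum of games:
        games
team         
Bears      60
Eagles     34
Hawks     262
Lions      79
add column games_x2 = t['games'] * 2:
        games  games_x2
team                   
Bears      60       120
Eagles     34        68
Hawks     262       524
Lions      79       158
sort by games_x2:
        games  games_x2
team                   
Eagles     34        68
Bears      60       120
Lions      79       158
Hawks     262       524
take first 3 rows:
        games  games_x2
team                   
Eagles     34        68
Bears      60       120
Lions      79       158
So mean() = 57.6666666667.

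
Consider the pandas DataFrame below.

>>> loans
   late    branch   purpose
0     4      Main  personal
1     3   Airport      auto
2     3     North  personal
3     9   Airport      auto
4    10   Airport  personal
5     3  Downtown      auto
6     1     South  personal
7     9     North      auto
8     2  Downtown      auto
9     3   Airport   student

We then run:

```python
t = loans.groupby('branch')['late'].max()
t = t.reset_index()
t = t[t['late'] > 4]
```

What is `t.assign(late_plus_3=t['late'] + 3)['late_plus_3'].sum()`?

group by branch, max of late:
branch
Airport     10
Downtown     3
Main         4
North        9
South        1
Name: late, dtype: int64
reset_index():
     branch  late
0   Airport    10
1  Downtown     3
2      Main     4
3     North     9
4     South     1
filter rows where late > 4:
    branch  late
0  Airport    10
3    North     9
add column late_plus_3 = t['late'] + 3:
    branch  late  late_plus_3
0  Airport    10           13
3    North     9           12
Hence 25.

25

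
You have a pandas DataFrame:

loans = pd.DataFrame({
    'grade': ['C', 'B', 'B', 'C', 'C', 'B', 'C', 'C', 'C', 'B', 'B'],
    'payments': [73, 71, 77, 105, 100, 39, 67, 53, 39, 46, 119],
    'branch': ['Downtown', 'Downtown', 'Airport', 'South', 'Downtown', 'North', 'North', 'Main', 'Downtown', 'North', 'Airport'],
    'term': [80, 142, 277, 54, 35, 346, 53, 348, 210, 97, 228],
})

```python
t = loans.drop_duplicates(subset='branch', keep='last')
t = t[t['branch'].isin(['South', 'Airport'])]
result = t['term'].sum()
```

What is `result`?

282

drop duplicate branch (keep=last):
   grade  payments    branch  term
3      C       105     South    54
7      C        53      Main   348
8      C        39  Downtown   210
9      B        46     North    97
10     B       119   Airport   228
filter rows where branch in ['South', 'Airport']:
   grade  payments   branch  term
3      C       105    South    54
10     B       119  Airport   228
sum of column 'term' → 282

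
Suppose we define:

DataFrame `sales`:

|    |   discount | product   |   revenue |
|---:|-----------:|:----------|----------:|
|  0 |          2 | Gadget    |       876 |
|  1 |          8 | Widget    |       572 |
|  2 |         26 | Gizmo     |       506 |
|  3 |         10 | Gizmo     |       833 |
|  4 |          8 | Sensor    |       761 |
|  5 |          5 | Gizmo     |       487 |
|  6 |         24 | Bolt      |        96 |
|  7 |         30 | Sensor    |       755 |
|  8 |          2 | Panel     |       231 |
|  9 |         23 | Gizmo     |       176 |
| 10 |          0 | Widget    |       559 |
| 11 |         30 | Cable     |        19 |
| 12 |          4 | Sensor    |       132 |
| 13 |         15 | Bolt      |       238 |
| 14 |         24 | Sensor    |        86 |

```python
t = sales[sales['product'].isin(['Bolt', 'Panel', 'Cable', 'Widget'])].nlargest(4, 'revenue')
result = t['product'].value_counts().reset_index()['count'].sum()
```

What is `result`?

4

filter rows where product in ['Bolt', 'Panel', 'Cable', 'Widget']:
    discount product  revenue
1          8  Widget      572
6         24    Bolt       96
8          2   Panel      231
10         0  Widget      559
11        30   Cable       19
13        15    Bolt      238
take 4 rows with largest revenue:
    discount product  revenue
1          8  Widget      572
10         0  Widget      559
13        15    Bolt      238
8          2   Panel      231
value_counts of product:
product
Widget    2
Bolt      1
Panel     1
Name: count, dtype: int64
reset_index():
  product  count
0  Widget      2
1    Bolt      1
2   Panel      1
Reading off the sum of column 'count', we get 4.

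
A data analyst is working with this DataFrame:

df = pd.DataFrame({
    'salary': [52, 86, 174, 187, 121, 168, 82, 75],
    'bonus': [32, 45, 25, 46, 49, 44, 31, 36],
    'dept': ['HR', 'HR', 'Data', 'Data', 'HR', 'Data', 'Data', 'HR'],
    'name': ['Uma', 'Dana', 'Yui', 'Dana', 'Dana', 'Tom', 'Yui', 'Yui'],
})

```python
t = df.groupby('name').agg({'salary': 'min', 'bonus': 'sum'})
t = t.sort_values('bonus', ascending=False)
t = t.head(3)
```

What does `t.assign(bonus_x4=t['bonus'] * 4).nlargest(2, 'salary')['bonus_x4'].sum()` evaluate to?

736

group by name: min(salary), sum(bonus):
      salary  bonus
name               
Dana      86    140
Tom      168     44
Uma       52     32
Yui       75     92
sort by bonus descending:
      salary  bonus
name               
Dana      86    140
Yui       75     92
Tom      168     44
Uma       52     32
take first 3 rows:
      salary  bonus
name               
Dana      86    140
Yui       75     92
Tom      168     44
add column bonus_x4 = t['bonus'] * 4:
      salary  bonus  bonus_x4
name                         
Dana      86    140       560
Yui       75     92       368
Tom      168     44       176
take 2 rows with largest salary:
      salary  bonus  bonus_x4
name                         
Tom      168     44       176
Dana      86    140       560
Taking the sum of column 'bonus_x4' gives 736.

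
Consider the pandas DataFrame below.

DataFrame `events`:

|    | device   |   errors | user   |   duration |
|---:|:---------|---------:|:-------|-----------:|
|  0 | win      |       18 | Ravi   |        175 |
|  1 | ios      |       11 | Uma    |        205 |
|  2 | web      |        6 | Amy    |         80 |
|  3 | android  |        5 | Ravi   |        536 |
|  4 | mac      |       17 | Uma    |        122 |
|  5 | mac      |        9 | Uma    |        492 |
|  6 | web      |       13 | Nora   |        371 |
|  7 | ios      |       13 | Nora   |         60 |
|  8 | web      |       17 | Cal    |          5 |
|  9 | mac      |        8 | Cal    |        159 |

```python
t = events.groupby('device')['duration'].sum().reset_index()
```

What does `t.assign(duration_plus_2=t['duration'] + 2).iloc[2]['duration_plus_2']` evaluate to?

group by device, sum of duration:
device
android    536
ios        265
mac        773
web        456
win        175
Name: duration, dtype: int64
reset_index():
    device  duration
0  android       536
1      ios       265
2      mac       773
3      web       456
4      win       175
add column duration_plus_2 = t['duration'] + 2:
    device  duration  duration_plus_2
0  android       536              538
1      ios       265              267
2      mac       773              775
3      web       456              458
4      win       175              177

775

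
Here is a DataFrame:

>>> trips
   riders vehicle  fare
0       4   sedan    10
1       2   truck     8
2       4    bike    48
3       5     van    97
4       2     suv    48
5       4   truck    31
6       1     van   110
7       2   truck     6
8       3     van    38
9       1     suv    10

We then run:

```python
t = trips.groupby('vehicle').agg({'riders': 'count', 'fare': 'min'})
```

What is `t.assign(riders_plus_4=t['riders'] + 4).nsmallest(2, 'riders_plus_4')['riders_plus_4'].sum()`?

10

group by vehicle: count(riders), min(fare):
         riders  fare
vehicle              
bike          1    48
sedan         1    10
suv           2    10
truck         3     6
van           3    38
add column riders_plus_4 = t['riders'] + 4:
         riders  fare  riders_plus_4
vehicle                             
bike          1    48              5
sedan         1    10              5
suv           2    10              6
truck         3     6              7
van           3    38              7
take 2 rows with smallest riders_plus_4:
         riders  fare  riders_plus_4
vehicle                             
bike          1    48              5
sedan         1    10              5
sum of column 'riders_plus_4' → 10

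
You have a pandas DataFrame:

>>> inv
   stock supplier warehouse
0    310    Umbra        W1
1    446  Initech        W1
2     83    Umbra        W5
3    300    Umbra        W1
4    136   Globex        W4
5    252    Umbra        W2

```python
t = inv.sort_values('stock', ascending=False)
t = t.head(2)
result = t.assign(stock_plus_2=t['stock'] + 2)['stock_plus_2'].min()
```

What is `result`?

312

sort by stock descending:
   stock supplier warehouse
1    446  Initech        W1
0    310    Umbra        W1
3    300    Umbra        W1
5    252    Umbra        W2
4    136   Globex        W4
2     83    Umbra        W5
take first 2 rows:
   stock supplier warehouse
1    446  Initech        W1
0    310    Umbra        W1
add column stock_plus_2 = t['stock'] + 2:
   stock supplier warehouse  stock_plus_2
1    446  Initech        W1           448
0    310    Umbra        W1           312
Hence 312.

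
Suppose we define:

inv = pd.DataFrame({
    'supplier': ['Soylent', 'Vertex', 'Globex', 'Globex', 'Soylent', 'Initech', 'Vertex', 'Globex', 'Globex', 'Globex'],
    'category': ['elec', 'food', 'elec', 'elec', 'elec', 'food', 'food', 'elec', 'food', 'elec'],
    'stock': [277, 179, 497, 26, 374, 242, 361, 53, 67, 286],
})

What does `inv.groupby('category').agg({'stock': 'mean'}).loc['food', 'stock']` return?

group by category, mean of stock:
               stock
category            
elec      252.166667
food      212.250000
Reading off the value at row 'food', column 'stock', we get 212.25.

212.25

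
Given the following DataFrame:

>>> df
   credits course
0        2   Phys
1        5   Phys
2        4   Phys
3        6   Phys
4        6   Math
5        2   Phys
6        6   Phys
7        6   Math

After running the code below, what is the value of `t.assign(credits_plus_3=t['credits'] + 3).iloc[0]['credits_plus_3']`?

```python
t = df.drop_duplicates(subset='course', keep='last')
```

9

drop duplicate course (keep=last):
   credits course
6        6   Phys
7        6   Math
add column credits_plus_3 = t['credits'] + 3:
   credits course  credits_plus_3
6        6   Phys               9
7        6   Math               9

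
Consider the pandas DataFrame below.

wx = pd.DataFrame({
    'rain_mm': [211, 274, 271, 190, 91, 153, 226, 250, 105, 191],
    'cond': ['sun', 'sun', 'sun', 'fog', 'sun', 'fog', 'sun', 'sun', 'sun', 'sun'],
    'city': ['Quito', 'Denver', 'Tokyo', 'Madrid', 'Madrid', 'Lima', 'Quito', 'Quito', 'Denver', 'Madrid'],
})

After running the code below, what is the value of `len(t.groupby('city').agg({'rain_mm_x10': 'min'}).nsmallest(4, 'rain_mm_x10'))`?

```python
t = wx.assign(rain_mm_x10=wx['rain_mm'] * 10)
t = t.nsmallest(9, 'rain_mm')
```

4

add column rain_mm_x10 = wx['rain_mm'] * 10:
   rain_mm cond    city  rain_mm_x10
0      211  sun   Quito         2110
1      274  sun  Denver         2740
2      271  sun   Tokyo         2710
3      190  fog  Madrid         1900
4       91  sun  Madrid          910
5      153  fog    Lima         1530
6      226  sun   Quito         2260
7      250  sun   Quito         2500
8      105  sun  Denver         1050
9      191  sun  Madrid         1910
take 9 rows with smallest rain_mm:
   rain_mm cond    city  rain_mm_x10
4       91  sun  Madrid          910
8      105  sun  Denver         1050
5      153  fog    Lima         1530
3      190  fog  Madrid         1900
9      191  sun  Madrid         1910
0      211  sun   Quito         2110
6      226  sun   Quito         2260
7      250  sun   Quito         2500
2      271  sun   Tokyo         2710
group by city, min of rain_mm_x10:
        rain_mm_x10
city               
Denver         1050
Lima           1530
Madrid          910
Quito          2110
Tokyo          2710
take 4 rows with smallest rain_mm_x10:
        rain_mm_x10
city               
Madrid          910
Denver         1050
Lima           1530
Quito          2110
Reading off the number of rows, we get 4.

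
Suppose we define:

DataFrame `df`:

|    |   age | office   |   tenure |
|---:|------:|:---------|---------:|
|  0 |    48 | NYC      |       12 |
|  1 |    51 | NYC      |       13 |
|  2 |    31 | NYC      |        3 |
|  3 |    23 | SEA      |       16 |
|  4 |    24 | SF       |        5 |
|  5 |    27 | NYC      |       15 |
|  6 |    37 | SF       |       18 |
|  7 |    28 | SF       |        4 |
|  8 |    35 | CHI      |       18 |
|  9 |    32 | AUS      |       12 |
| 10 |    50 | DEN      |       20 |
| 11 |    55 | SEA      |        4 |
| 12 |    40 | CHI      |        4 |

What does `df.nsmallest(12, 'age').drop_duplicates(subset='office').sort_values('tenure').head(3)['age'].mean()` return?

27.6666666667

take 12 rows with smallest age:
    age office  tenure
3    23    SEA      16
4    24     SF       5
5    27    NYC      15
7    28     SF       4
2    31    NYC       3
9    32    AUS      12
8    35    CHI      18
6    37     SF      18
12   40    CHI       4
0    48    NYC      12
10   50    DEN      20
1    51    NYC      13
drop duplicate office (keep=first):
    age office  tenure
3    23    SEA      16
4    24     SF       5
5    27    NYC      15
9    32    AUS      12
8    35    CHI      18
10   50    DEN      20
sort by tenure:
    age office  tenure
4    24     SF       5
9    32    AUS      12
5    27    NYC      15
3    23    SEA      16
8    35    CHI      18
10   50    DEN      20
take first 3 rows:
   age office  tenure
4   24     SF       5
9   32    AUS      12
5   27    NYC      15
mean of column 'age' → 27.6666666667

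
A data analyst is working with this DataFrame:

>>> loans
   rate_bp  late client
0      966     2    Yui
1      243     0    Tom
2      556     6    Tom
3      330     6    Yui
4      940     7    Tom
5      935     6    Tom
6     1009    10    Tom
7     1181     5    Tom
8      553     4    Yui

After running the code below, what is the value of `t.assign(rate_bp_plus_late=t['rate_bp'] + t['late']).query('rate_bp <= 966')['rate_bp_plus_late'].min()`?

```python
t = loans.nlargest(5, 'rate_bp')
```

take 5 rows with largest rate_bp:
   rate_bp  late client
7     1181     5    Tom
6     1009    10    Tom
0      966     2    Yui
4      940     7    Tom
5      935     6    Tom
add column rate_bp_plus_late = t['rate_bp'] + t['late']:
   rate_bp  late client  rate_bp_plus_late
7     1181     5    Tom               1186
6     1009    10    Tom               1019
0      966     2    Yui                968
4      940     7    Tom                947
5      935     6    Tom                941
filter rows where rate_bp <= 966:
   rate_bp  late client  rate_bp_plus_late
0      966     2    Yui                968
4      940     7    Tom                947
5      935     6    Tom                941
Finally, min of column 'rate_bp_plus_late' = 941.

941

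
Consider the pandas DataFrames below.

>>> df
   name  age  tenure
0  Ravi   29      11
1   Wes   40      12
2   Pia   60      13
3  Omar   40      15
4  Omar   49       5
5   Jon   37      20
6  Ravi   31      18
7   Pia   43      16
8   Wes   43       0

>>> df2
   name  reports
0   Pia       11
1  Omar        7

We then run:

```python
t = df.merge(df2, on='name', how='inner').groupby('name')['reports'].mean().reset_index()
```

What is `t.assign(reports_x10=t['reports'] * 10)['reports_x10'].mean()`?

merge on 'name' (how='inner') → 4 rows:
   name  age  tenure  reports
0   Pia   60      13       11
1  Omar   40      15        7
2  Omar   49       5        7
3   Pia   43      16       11
group by name, mean of reports:
name
Omar     7.0
Pia     11.0
Name: reports, dtype: float64
reset_index():
   name  reports
0  Omar      7.0
1   Pia     11.0
add column reports_x10 = t['reports'] * 10:
   name  reports  reports_x10
0  Omar      7.0         70.0
1   Pia     11.0        110.0
The mean of column 'reports_x10' is 90.0.

90.0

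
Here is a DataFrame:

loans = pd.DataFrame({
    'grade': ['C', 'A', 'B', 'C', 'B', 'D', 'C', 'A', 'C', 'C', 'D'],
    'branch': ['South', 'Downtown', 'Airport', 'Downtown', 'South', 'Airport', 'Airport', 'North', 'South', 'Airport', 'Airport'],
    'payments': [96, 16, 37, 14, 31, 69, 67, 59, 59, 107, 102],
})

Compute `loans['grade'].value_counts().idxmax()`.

value_counts of grade:
grade
C    5
A    2
B    2
D    2
Name: count, dtype: int64
The label with the largest value is C.

C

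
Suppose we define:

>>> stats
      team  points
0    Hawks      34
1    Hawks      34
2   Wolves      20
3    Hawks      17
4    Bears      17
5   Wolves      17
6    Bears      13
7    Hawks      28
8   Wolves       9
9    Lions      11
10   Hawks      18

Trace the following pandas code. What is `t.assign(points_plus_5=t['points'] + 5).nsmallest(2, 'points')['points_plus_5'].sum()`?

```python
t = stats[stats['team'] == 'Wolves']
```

filter rows where team == 'Wolves':
     team  points
2  Wolves      20
5  Wolves      17
8  Wolves       9
add column points_plus_5 = t['points'] + 5:
     team  points  points_plus_5
2  Wolves      20             25
5  Wolves      17             22
8  Wolves       9             14
take 2 rows with smallest points:
     team  points  points_plus_5
8  Wolves       9             14
5  Wolves      17             22

36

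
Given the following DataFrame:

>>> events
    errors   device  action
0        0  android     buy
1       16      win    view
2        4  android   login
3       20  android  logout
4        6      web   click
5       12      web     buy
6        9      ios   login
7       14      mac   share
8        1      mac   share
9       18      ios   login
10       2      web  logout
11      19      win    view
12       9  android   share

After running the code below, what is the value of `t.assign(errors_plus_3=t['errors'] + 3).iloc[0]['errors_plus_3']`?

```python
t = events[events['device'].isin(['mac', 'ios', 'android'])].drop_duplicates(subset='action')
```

filter rows where device in ['mac', 'ios', 'android']:
    errors   device  action
0        0  android     buy
2        4  android   login
3       20  android  logout
6        9      ios   login
7       14      mac   share
8        1      mac   share
9       18      ios   login
12       9  android   share
drop duplicate action (keep=first):
   errors   device  action
0       0  android     buy
2       4  android   login
3      20  android  logout
7      14      mac   share
add column errors_plus_3 = t['errors'] + 3:
   errors   device  action  errors_plus_3
0       0  android     buy              3
2       4  android   login              7
3      20  android  logout             23
7      14      mac   share             17
Finally, value at position 0, column 'errors_plus_3' = 3.

3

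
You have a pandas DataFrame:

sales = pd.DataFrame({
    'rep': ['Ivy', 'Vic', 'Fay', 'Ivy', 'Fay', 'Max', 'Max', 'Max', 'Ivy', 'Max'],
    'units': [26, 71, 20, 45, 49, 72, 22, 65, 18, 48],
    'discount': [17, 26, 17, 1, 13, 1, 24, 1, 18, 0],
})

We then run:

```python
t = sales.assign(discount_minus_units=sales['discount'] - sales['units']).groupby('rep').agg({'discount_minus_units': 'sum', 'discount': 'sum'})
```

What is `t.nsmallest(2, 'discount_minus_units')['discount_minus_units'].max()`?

add column discount_minus_units = sales['discount'] - sales['units']:
   rep  units  discount  discount_minus_units
0  Ivy     26        17                    -9
1  Vic     71        26                   -45
2  Fay     20        17                    -3
3  Ivy     45         1                   -44
4  Fay     49        13                   -36
5  Max     72         1                   -71
6  Max     22        24                     2
7  Max     65         1                   -64
8  Ivy     18        18                     0
9  Max     48         0                   -48
group by rep: sum(discount_minus_units), sum(discount):
     discount_minus_units  discount
rep                                
Fay                   -39        30
Ivy                   -53        36
Max                  -181        26
Vic                   -45        26
take 2 rows with smallest discount_minus_units:
     discount_minus_units  discount
rep                                
Max                  -181        26
Ivy                   -53        36

-53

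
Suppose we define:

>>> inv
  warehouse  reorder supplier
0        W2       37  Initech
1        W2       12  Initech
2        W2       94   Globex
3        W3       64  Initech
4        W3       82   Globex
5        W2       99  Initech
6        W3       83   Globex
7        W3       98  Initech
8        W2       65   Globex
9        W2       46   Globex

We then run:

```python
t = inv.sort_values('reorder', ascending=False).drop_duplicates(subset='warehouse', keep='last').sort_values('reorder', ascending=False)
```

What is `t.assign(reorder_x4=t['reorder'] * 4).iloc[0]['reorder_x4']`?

sort by reorder descending:
  warehouse  reorder supplier
5        W2       99  Initech
7        W3       98  Initech
2        W2       94   Globex
6        W3       83   Globex
4        W3       82   Globex
8        W2       65   Globex
3        W3       64  Initech
9        W2       46   Globex
0        W2       37  Initech
1        W2       12  Initech
drop duplicate warehouse (keep=last):
  warehouse  reorder supplier
3        W3       64  Initech
1        W2       12  Initech
sort by reorder descending:
  warehouse  reorder supplier
3        W3       64  Initech
1        W2       12  Initech
add column reorder_x4 = t['reorder'] * 4:
  warehouse  reorder supplier  reorder_x4
3        W3       64  Initech         256
1        W2       12  Initech          48
Finally, value at position 0, column 'reorder_x4' = 256.

256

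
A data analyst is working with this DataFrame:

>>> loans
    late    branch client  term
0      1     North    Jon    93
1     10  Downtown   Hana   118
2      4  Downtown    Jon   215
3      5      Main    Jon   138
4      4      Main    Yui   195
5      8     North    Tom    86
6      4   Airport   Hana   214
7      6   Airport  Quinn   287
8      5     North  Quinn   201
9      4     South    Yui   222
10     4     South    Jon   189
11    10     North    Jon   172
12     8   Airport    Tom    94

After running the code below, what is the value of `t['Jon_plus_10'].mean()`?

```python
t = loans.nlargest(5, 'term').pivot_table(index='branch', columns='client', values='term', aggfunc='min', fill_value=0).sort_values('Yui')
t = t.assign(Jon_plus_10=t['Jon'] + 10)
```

63.75

take 5 rows with largest term:
   late    branch client  term
7     6   Airport  Quinn   287
9     4     South    Yui   222
2     4  Downtown    Jon   215
6     4   Airport   Hana   214
8     5     North  Quinn   201
pivot: rows=branch, cols=client, min(term):
client    Hana  Jon  Quinn  Yui
branch                         
Airport    214    0    287    0
Downtown     0  215      0    0
North        0    0    201    0
South        0    0      0  222
sort by Yui:
client    Hana  Jon  Quinn  Yui
branch                         
Airport    214    0    287    0
Downtown     0  215      0    0
North        0    0    201    0
South        0    0      0  222
add column Jon_plus_10 = t['Jon'] + 10:
client    Hana  Jon  Quinn  Yui  Jon_plus_10
branch                                      
Airport    214    0    287    0           10
Downtown     0  215      0    0          225
North        0    0    201    0           10
South        0    0      0  222           10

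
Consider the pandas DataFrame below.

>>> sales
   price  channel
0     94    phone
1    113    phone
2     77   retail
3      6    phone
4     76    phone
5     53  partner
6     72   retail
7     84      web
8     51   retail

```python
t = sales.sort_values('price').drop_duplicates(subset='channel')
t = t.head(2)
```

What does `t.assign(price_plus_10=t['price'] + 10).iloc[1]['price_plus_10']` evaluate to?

61

sort by price:
   price  channel
3      6    phone
8     51   retail
5     53  partner
6     72   retail
4     76    phone
2     77   retail
7     84      web
0     94    phone
1    113    phone
drop duplicate channel (keep=first):
   price  channel
3      6    phone
8     51   retail
5     53  partner
7     84      web
take first 2 rows:
   price channel
3      6   phone
8     51  retail
add column price_plus_10 = t['price'] + 10:
   price channel  price_plus_10
3      6   phone             16
8     51  retail             61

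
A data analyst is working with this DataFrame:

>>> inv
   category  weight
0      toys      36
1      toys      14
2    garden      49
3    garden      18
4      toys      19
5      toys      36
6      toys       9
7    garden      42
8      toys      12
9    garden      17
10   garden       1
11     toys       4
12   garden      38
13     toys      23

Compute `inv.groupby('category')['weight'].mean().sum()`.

46.625

group by category, mean of weight:
category
garden    27.500
toys      19.125
Name: weight, dtype: float64
Hence 46.625.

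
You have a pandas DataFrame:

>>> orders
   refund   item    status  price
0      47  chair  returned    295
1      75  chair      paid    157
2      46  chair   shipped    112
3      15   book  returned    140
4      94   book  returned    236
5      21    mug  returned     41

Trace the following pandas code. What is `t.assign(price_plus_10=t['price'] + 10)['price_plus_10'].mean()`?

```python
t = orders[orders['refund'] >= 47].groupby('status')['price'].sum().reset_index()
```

filter rows where refund >= 47:
   refund   item    status  price
0      47  chair  returned    295
1      75  chair      paid    157
4      94   book  returned    236
group by status, sum of price:
status
paid        157
returned    531
Name: price, dtype: int64
reset_index():
     status  price
0      paid    157
1  returned    531
add column price_plus_10 = t['price'] + 10:
     status  price  price_plus_10
0      paid    157            167
1  returned    531            541

354.0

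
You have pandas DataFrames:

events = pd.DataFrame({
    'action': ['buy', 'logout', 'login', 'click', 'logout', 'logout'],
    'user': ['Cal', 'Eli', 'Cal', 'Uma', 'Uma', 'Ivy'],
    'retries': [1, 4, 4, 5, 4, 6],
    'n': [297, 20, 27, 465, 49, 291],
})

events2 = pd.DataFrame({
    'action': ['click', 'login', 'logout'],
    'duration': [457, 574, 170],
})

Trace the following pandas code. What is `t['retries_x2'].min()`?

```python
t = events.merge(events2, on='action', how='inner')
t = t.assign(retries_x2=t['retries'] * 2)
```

merge on 'action' (how='inner') → 5 rows:
   action user  retries    n  duration
0  logout  Eli        4   20       170
1   login  Cal        4   27       574
2   click  Uma        5  465       457
3  logout  Uma        4   49       170
4  logout  Ivy        6  291       170
add column retries_x2 = t['retries'] * 2:
   action user  retries    n  duration  retries_x2
0  logout  Eli        4   20       170           8
1   login  Cal        4   27       574           8
2   click  Uma        5  465       457          10
3  logout  Uma        4   49       170           8
4  logout  Ivy        6  291       170          12
So min() = 8.

8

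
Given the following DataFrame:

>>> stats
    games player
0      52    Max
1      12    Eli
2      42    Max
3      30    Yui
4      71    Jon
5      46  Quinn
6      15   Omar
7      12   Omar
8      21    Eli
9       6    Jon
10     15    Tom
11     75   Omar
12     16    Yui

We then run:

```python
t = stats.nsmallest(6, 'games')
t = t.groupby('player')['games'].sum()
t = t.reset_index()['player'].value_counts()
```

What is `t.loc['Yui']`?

1

take 6 rows with smallest games:
    games player
9       6    Jon
1      12    Eli
7      12   Omar
6      15   Omar
10     15    Tom
12     16    Yui
group by player, sum of games:
player
Eli     12
Jon      6
Omar    27
Tom     15
Yui     16
Name: games, dtype: int64
reset_index():
  player  games
0    Eli     12
1    Jon      6
2   Omar     27
3    Tom     15
4    Yui     16
value_counts of player:
player
Eli     1
Jon     1
Omar    1
Tom     1
Yui     1
Name: count, dtype: int64
So loc['Yui'] = 1.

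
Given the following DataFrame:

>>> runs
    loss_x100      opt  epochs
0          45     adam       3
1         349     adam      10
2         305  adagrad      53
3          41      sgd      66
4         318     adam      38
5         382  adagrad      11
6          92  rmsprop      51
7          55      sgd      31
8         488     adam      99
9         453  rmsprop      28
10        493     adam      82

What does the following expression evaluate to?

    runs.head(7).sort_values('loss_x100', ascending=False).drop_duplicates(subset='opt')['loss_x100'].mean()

take first 7 rows:
   loss_x100      opt  epochs
0         45     adam       3
1        349     adam      10
2        305  adagrad      53
3         41      sgd      66
4        318     adam      38
5        382  adagrad      11
6         92  rmsprop      51
sort by loss_x100 descending:
   loss_x100      opt  epochs
5        382  adagrad      11
1        349     adam      10
4        318     adam      38
2        305  adagrad      53
6         92  rmsprop      51
0         45     adam       3
3         41      sgd      66
drop duplicate opt (keep=first):
   loss_x100      opt  epochs
5        382  adagrad      11
1        349     adam      10
6         92  rmsprop      51
3         41      sgd      66

216.0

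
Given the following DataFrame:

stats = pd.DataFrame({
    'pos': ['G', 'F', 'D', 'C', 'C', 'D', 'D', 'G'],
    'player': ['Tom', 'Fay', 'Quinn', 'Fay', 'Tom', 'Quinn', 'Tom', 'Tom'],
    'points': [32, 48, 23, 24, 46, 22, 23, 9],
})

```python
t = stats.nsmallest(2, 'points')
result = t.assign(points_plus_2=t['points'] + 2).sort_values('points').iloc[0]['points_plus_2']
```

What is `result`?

11

take 2 rows with smallest points:
  pos player  points
7   G    Tom       9
5   D  Quinn      22
add column points_plus_2 = t['points'] + 2:
  pos player  points  points_plus_2
7   G    Tom       9             11
5   D  Quinn      22             24
sort by points:
  pos player  points  points_plus_2
7   G    Tom       9             11
5   D  Quinn      22             24
Reading off the value at position 0, column 'points_plus_2', we get 11.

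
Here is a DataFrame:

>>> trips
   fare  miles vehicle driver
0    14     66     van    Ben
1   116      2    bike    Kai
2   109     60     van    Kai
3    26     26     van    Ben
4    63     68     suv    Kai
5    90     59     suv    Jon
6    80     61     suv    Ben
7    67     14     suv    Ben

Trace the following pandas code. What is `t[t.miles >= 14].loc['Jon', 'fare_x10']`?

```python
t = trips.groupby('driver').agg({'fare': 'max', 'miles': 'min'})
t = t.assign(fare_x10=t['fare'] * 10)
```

group by driver: max(fare), min(miles):
        fare  miles
driver             
Ben       80     14
Jon       90     59
Kai      116      2
add column fare_x10 = t['fare'] * 10:
        fare  miles  fare_x10
driver                       
Ben       80     14       800
Jon       90     59       900
Kai      116      2      1160
filter rows where miles >= 14:
        fare  miles  fare_x10
driver                       
Ben       80     14       800
Jon       90     59       900

900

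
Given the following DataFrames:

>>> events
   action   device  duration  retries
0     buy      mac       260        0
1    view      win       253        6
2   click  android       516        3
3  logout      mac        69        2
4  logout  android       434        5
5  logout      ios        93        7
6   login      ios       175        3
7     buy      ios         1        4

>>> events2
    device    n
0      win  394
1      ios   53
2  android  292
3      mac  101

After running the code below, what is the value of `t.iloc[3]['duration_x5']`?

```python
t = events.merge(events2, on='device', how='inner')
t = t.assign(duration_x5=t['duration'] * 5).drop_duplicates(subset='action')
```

345

merge on 'device' (how='inner') → 8 rows:
   action   device  duration  retries    n
0     buy      mac       260        0  101
1    view      win       253        6  394
2   click  android       516        3  292
3  logout      mac        69        2  101
4  logout  android       434        5  292
5  logout      ios        93        7   53
6   login      ios       175        3   53
7     buy      ios         1        4   53
add column duration_x5 = t['duration'] * 5:
   action   device  duration  retries    n  duration_x5
0     buy      mac       260        0  101         1300
1    view      win       253        6  394         1265
2   click  android       516        3  292         2580
3  logout      mac        69        2  101          345
4  logout  android       434        5  292         2170
5  logout      ios        93        7   53          465
6   login      ios       175        3   53          875
7     buy      ios         1        4   53            5
drop duplicate action (keep=first):
   action   device  duration  retries    n  duration_x5
0     buy      mac       260        0  101         1300
1    view      win       253        6  394         1265
2   click  android       516        3  292         2580
3  logout      mac        69        2  101          345
6   login      ios       175        3   53          875
Reading off the value at position 3, column 'duration_x5', we get 345.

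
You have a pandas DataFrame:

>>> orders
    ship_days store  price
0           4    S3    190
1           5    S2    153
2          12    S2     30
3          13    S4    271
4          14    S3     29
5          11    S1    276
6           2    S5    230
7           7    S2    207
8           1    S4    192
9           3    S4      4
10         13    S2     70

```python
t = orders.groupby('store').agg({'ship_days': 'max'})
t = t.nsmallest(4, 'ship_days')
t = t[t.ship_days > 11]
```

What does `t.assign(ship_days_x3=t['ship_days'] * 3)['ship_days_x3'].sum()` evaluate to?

78

group by store, max of ship_days:
       ship_days
store           
S1            11
S2            13
S3            14
S4            13
S5             2
take 4 rows with smallest ship_days:
       ship_days
store           
S5             2
S1            11
S2            13
S4            13
filter rows where ship_days > 11:
       ship_days
store           
S2            13
S4            13
add column ship_days_x3 = t['ship_days'] * 3:
       ship_days  ship_days_x3
store                         
S2            13            39
S4            13            39
So sum() = 78.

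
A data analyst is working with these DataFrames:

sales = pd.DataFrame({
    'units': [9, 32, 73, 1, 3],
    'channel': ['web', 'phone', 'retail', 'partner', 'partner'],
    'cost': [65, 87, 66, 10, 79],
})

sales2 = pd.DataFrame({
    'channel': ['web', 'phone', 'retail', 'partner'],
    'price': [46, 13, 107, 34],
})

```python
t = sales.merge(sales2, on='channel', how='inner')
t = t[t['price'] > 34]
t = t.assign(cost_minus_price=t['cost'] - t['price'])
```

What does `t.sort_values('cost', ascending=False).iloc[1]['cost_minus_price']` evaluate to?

merge on 'channel' (how='inner') → 5 rows:
   units  channel  cost  price
0      9      web    65     46
1     32    phone    87     13
2     73   retail    66    107
3      1  partner    10     34
4      3  partner    79     34
filter rows where price > 34:
   units channel  cost  price
0      9     web    65     46
2     73  retail    66    107
add column cost_minus_price = t['cost'] - t['price']:
   units channel  cost  price  cost_minus_price
0      9     web    65     46                19
2     73  retail    66    107               -41
sort by cost descending:
   units channel  cost  price  cost_minus_price
2     73  retail    66    107               -41
0      9     web    65     46                19
Then the value at position 1, column 'cost_minus_price': 19

19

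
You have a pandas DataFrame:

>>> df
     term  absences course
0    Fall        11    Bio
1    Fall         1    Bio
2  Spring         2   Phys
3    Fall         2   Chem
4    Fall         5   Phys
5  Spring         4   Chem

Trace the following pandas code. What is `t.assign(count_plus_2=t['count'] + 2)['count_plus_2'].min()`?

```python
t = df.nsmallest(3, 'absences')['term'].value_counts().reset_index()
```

take 3 rows with smallest absences:
     term  absences course
1    Fall         1    Bio
2  Spring         2   Phys
3    Fall         2   Chem
value_counts of term:
term
Fall      2
Spring    1
Name: count, dtype: int64
reset_index():
     term  count
0    Fall      2
1  Spring      1
add column count_plus_2 = t['count'] + 2:
     term  count  count_plus_2
0    Fall      2             4
1  Spring      1             3
Hence 3.

3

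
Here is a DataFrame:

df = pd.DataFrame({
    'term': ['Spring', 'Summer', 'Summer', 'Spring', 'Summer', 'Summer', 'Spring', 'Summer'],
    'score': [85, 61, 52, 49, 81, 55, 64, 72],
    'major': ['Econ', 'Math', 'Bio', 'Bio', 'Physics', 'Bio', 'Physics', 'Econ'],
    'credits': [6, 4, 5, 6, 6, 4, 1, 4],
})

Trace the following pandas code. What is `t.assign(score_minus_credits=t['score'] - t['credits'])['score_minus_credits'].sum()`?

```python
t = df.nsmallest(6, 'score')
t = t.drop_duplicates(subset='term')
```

take 6 rows with smallest score:
     term  score    major  credits
3  Spring     49      Bio        6
2  Summer     52      Bio        5
5  Summer     55      Bio        4
1  Summer     61     Math        4
6  Spring     64  Physics        1
7  Summer     72     Econ        4
drop duplicate term (keep=first):
     term  score major  credits
3  Spring     49   Bio        6
2  Summer     52   Bio        5
add column score_minus_credits = t['score'] - t['credits']:
     term  score major  credits  score_minus_credits
3  Spring     49   Bio        6                   43
2  Summer     52   Bio        5                   47
sum of column 'score_minus_credits' → 90

90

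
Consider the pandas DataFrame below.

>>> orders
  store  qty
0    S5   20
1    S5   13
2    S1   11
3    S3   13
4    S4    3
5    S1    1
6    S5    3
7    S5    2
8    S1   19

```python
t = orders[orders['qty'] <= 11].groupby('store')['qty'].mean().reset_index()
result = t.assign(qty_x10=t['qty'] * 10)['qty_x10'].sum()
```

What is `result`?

filter rows where qty <= 11:
  store  qty
2    S1   11
4    S4    3
5    S1    1
6    S5    3
7    S5    2
group by store, mean of qty:
store
S1    6.0
S4    3.0
S5    2.5
Name: qty, dtype: float64
reset_index():
  store  qty
0    S1  6.0
1    S4  3.0
2    S5  2.5
add column qty_x10 = t['qty'] * 10:
  store  qty  qty_x10
0    S1  6.0     60.0
1    S4  3.0     30.0
2    S5  2.5     25.0

115.0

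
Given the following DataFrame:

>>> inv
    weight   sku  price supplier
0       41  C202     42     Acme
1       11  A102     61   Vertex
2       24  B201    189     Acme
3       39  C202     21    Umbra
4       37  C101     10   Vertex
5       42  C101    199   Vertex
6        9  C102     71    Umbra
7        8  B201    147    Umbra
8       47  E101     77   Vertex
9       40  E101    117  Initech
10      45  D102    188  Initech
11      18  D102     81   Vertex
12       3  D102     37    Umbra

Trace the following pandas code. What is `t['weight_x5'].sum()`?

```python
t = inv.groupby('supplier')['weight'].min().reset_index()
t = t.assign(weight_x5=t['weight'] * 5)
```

group by supplier, min of weight:
supplier
Acme       24
Initech    40
Umbra       3
Vertex     11
Name: weight, dtype: int64
reset_index():
  supplier  weight
0     Acme      24
1  Initech      40
2    Umbra       3
3   Vertex      11
add column weight_x5 = t['weight'] * 5:
  supplier  weight  weight_x5
0     Acme      24        120
1  Initech      40        200
2    Umbra       3         15
3   Vertex      11         55
Hence 390.

390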